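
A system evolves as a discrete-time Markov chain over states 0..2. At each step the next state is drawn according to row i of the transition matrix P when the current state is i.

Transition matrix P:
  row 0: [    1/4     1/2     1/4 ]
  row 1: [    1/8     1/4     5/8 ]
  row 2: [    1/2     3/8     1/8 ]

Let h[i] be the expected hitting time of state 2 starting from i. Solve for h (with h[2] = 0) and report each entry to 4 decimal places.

First-step conditioning: h[2] = 0; for i ≠ 2, h[i] = 1 + Σ_k P[i][k]·h[k].
  h[0] = 1 + 1/4·h[0] + 1/2·h[1]
  h[1] = 1 + 1/8·h[0] + 1/4·h[1]
Solving the 2×2 linear system over states ≠ 2 gives exactly h = [5/2, 7/4, 0] (h[2] = 0 is the target).

h = [2.5000, 1.7500, 0.0000]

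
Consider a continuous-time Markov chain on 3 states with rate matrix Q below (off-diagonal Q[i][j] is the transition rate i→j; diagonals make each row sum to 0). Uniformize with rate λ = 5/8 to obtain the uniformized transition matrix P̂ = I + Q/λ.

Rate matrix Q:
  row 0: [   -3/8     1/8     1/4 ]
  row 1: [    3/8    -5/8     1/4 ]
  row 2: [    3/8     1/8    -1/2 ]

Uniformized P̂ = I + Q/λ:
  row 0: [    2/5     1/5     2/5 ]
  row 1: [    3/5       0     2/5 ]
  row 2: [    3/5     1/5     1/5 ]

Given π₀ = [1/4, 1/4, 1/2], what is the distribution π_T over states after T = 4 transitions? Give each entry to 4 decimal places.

t=0: π = [0.2500, 0.2500, 0.5000]
t=1: π = [0.5500, 0.1500, 0.3000]
t=2: π = [0.4900, 0.1700, 0.3400]
t=3: π = [0.5020, 0.1660, 0.3320]
t=4: π = [0.4996, 0.1668, 0.3336]

π = [0.4996, 0.1668, 0.3336]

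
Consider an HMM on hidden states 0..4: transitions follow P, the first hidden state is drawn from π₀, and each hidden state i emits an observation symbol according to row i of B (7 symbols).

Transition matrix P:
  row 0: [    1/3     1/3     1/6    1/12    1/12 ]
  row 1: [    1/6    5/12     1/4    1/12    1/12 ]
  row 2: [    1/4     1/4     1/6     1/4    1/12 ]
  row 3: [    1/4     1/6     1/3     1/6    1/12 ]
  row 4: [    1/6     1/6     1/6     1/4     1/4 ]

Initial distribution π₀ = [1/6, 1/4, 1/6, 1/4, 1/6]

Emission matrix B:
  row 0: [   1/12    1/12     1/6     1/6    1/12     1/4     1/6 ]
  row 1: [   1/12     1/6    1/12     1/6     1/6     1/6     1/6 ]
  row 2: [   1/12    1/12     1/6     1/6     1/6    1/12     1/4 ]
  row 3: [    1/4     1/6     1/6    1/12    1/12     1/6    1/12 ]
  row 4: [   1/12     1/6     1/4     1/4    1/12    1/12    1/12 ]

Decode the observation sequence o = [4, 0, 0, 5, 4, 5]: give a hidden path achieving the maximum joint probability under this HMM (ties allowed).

path = [2, 3, 3, 0, 1, 1]

t=0: δ = [1.389e-02, 4.167e-02, 2.778e-02, 2.083e-02, 1.389e-02]  (obs o_0=4)
t=1: δ = [5.787e-04, 1.447e-03, 8.681e-04, 1.736e-03, 2.894e-04]  ψ = [1, 1, 1, 2, 1]  (obs o_1=0)
t=2: δ = [3.617e-05, 5.023e-05, 4.823e-05, 7.234e-05, 1.206e-05]  ψ = [3, 1, 3, 3, 3]  (obs o_2=0)
t=3: δ = [4.521e-06, 3.489e-06, 2.009e-06, 2.009e-06, 5.023e-07]  ψ = [3, 1, 3, 2, 3]  (obs o_3=5)
t=4: δ = [1.256e-07, 2.512e-07, 1.454e-07, 4.186e-08, 3.140e-08]  ψ = [0, 0, 1, 2, 0]  (obs o_4=4)
t=5: δ = [1.047e-08, 1.744e-08, 5.233e-09, 6.056e-09, 1.744e-09]  ψ = [0, 1, 1, 2, 1]  (obs o_5=5)
backtrack: best end state = 1; path = [2, 3, 3, 0, 1, 1]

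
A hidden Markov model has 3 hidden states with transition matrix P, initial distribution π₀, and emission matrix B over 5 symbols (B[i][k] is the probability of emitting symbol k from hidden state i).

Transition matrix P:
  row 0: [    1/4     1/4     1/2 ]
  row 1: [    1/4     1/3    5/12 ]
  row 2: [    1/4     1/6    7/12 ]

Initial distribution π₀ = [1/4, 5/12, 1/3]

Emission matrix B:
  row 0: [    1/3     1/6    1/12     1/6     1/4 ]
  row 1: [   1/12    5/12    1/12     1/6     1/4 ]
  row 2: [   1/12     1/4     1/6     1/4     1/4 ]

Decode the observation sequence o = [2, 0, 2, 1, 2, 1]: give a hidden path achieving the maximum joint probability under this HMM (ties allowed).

path = [2, 0, 2, 2, 2, 2]

t=0: δ = [2.083e-02, 3.472e-02, 5.556e-02]  (obs o_0=2)
t=1: δ = [4.630e-03, 9.645e-04, 2.701e-03]  ψ = [2, 1, 2]  (obs o_1=0)
t=2: δ = [9.645e-05, 9.645e-05, 3.858e-04]  ψ = [0, 0, 0]  (obs o_2=2)
t=3: δ = [1.608e-05, 2.679e-05, 5.626e-05]  ψ = [2, 2, 2]  (obs o_3=1)
t=4: δ = [1.172e-06, 7.814e-07, 5.470e-06]  ψ = [2, 2, 2]  (obs o_4=2)
t=5: δ = [2.279e-07, 3.799e-07, 7.977e-07]  ψ = [2, 2, 2]  (obs o_5=1)
backtrack: best end state = 2; path = [2, 0, 2, 2, 2, 2]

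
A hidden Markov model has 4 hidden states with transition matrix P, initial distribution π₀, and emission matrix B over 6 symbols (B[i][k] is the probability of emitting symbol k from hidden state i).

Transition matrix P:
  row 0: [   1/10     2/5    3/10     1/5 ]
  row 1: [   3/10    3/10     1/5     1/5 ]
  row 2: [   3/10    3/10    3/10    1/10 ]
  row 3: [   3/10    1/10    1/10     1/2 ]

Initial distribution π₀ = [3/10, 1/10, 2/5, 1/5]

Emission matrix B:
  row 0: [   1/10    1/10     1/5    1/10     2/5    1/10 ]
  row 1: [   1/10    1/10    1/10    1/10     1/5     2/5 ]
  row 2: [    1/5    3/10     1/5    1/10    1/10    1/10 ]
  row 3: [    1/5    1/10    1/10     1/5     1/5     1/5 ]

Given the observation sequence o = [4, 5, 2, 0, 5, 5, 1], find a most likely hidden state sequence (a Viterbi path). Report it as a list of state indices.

path = [0, 1, 0, 2, 1, 1, 2]

t=0: δ = [1.200e-01, 2.000e-02, 4.000e-02, 4.000e-02]  (obs o_0=4)
t=1: δ = [1.200e-03, 1.920e-02, 3.600e-03, 4.800e-03]  ψ = [0, 0, 0, 0]  (obs o_1=5)
t=2: δ = [1.152e-03, 5.760e-04, 7.680e-04, 3.840e-04]  ψ = [1, 1, 1, 1]  (obs o_2=2)
t=3: δ = [2.304e-05, 4.608e-05, 6.912e-05, 4.608e-05]  ψ = [2, 0, 0, 0]  (obs o_3=0)
t=4: δ = [2.074e-06, 8.294e-06, 2.074e-06, 4.608e-06]  ψ = [2, 2, 2, 3]  (obs o_4=5)
t=5: δ = [2.488e-07, 9.953e-07, 1.659e-07, 4.608e-07]  ψ = [1, 1, 1, 3]  (obs o_5=5)
t=6: δ = [2.986e-08, 2.986e-08, 5.972e-08, 2.304e-08]  ψ = [1, 1, 1, 3]  (obs o_6=1)
backtrack: best end state = 2; path = [0, 1, 0, 2, 1, 1, 2]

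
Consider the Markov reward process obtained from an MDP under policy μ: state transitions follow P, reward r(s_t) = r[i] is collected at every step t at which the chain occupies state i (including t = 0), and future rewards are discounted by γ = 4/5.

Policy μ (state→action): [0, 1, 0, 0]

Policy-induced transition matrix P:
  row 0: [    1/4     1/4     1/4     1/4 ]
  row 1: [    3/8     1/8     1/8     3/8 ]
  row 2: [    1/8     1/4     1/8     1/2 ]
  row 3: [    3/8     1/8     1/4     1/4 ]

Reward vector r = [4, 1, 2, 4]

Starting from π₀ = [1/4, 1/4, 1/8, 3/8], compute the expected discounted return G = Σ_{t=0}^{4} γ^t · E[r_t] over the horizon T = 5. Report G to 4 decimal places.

G = 10.1997

t=0: π = [0.2500, 0.2500, 0.1250, 0.3750], E[r] = 3.0000, γ^t·E[r] = 3.000000, running G = 3.000000
t=1: π = [0.3125, 0.1719, 0.2031, 0.3125], E[r] = 3.0781, γ^t·E[r] = 2.462500, running G = 5.462500
t=2: π = [0.2852, 0.1895, 0.2031, 0.3223], E[r] = 3.0254, γ^t·E[r] = 1.936250, running G = 7.398750
t=3: π = [0.2886, 0.1860, 0.2009, 0.3245], E[r] = 3.0400, γ^t·E[r] = 1.556500, running G = 8.955250
t=4: π = [0.2887, 0.1862, 0.2016, 0.3235], E[r] = 3.0382, γ^t·E[r] = 1.244438, running G = 10.199688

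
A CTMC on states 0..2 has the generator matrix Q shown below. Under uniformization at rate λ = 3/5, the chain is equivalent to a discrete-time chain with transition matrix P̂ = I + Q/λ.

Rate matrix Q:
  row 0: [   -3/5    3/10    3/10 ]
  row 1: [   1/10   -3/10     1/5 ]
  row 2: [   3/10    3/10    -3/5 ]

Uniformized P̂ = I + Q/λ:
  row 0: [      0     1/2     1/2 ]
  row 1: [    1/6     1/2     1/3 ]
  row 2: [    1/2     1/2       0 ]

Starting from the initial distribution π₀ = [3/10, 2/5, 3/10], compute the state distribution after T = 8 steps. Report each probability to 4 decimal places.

π = [0.2223, 0.5000, 0.2777]

t=0: π = [0.3000, 0.4000, 0.3000]
t=1: π = [0.2167, 0.5000, 0.2833]
t=2: π = [0.2250, 0.5000, 0.2750]
t=3: π = [0.2208, 0.5000, 0.2792]
t=4: π = [0.2229, 0.5000, 0.2771]
t=5: π = [0.2219, 0.5000, 0.2781]
t=6: π = [0.2224, 0.5000, 0.2776]
t=7: π = [0.2221, 0.5000, 0.2779]
t=8: π = [0.2223, 0.5000, 0.2777]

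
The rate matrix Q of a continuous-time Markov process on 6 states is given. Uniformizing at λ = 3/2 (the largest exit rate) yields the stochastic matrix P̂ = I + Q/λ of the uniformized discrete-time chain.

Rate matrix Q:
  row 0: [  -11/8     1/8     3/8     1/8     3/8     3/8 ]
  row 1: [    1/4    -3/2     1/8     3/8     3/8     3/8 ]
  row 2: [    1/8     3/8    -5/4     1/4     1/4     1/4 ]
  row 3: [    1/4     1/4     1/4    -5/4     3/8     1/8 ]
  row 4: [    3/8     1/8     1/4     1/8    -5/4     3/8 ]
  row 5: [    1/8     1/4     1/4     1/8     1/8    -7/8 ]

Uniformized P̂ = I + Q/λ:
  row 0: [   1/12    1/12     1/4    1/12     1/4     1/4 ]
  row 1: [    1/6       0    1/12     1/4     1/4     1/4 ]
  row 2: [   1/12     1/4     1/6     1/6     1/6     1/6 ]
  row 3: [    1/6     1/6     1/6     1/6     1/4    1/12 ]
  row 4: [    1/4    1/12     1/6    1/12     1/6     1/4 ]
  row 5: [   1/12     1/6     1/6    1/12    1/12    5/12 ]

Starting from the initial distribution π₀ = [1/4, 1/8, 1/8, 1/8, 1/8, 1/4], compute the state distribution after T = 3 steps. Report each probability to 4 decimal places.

π = [0.1347, 0.1322, 0.1667, 0.1304, 0.1785, 0.2575]

t=0: π = [0.2500, 0.1250, 0.1250, 0.1250, 0.1250, 0.2500]
t=1: π = [0.1250, 0.1250, 0.1771, 0.1250, 0.1875, 0.2604]
t=2: π = [0.1354, 0.1345, 0.1667, 0.1293, 0.1762, 0.2578]
t=3: π = [0.1347, 0.1322, 0.1667, 0.1304, 0.1785, 0.2575]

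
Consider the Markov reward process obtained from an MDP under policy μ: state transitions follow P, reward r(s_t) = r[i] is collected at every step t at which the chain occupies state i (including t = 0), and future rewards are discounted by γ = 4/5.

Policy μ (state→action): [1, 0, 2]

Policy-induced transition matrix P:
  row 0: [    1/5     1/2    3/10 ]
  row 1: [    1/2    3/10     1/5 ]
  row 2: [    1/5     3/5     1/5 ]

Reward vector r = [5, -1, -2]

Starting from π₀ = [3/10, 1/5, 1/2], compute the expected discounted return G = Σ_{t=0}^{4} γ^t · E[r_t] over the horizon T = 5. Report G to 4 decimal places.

t=0: π = [0.3000, 0.2000, 0.5000], E[r] = 0.3000, γ^t·E[r] = 0.300000, running G = 0.300000
t=1: π = [0.2600, 0.5100, 0.2300], E[r] = 0.3300, γ^t·E[r] = 0.264000, running G = 0.564000
t=2: π = [0.3530, 0.4210, 0.2260], E[r] = 0.8920, γ^t·E[r] = 0.570880, running G = 1.134880
t=3: π = [0.3263, 0.4384, 0.2353], E[r] = 0.7225, γ^t·E[r] = 0.369920, running G = 1.504800
t=4: π = [0.3315, 0.4359, 0.2326], E[r] = 0.7565, γ^t·E[r] = 0.309858, running G = 1.814658

G = 1.8147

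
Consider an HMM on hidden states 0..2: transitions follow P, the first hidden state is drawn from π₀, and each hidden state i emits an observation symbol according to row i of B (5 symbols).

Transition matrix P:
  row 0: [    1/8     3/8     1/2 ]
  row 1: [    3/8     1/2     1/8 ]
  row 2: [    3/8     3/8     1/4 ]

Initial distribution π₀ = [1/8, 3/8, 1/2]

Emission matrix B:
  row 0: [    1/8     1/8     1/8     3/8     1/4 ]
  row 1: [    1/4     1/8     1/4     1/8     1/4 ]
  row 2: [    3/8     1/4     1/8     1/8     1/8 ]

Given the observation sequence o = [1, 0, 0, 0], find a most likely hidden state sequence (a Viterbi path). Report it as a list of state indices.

t=0: δ = [1.562e-02, 4.688e-02, 1.250e-01]  (obs o_0=1)
t=1: δ = [5.859e-03, 1.172e-02, 1.172e-02]  ψ = [2, 2, 2]  (obs o_1=0)
t=2: δ = [5.493e-04, 1.465e-03, 1.099e-03]  ψ = [1, 1, 0]  (obs o_2=0)
t=3: δ = [6.866e-05, 1.831e-04, 1.030e-04]  ψ = [1, 1, 0]  (obs o_3=0)
backtrack: best end state = 1; path = [2, 1, 1, 1]

path = [2, 1, 1, 1]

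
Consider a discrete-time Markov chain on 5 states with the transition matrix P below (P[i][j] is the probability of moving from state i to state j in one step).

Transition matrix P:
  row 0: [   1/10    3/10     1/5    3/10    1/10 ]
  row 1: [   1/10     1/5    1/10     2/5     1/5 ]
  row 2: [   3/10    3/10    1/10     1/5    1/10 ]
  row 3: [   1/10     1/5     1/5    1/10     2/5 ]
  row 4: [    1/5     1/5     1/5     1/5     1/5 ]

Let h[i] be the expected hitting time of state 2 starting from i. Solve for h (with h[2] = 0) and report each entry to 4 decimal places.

First-step conditioning: h[2] = 0; for i ≠ 2, h[i] = 1 + Σ_k P[i][k]·h[k].
  h[0] = 1 + 1/10·h[0] + 3/10·h[1] + 3/10·h[3] + 1/10·h[4]
  h[1] = 1 + 1/10·h[0] + 1/5·h[1] + 2/5·h[3] + 1/5·h[4]
  h[3] = 1 + 1/10·h[0] + 1/5·h[1] + 1/10·h[3] + 2/5·h[4]
  h[4] = 1 + 1/5·h[0] + 1/5·h[1] + 1/5·h[3] + 1/5·h[4]
Solving the 4×4 linear system over states ≠ 2 gives exactly h = [6220/1101, 6775/1101, 0, 6160/1101, 2055/367] (h[2] = 0 is the target).

h = [5.6494, 6.1535, 0.0000, 5.5949, 5.5995]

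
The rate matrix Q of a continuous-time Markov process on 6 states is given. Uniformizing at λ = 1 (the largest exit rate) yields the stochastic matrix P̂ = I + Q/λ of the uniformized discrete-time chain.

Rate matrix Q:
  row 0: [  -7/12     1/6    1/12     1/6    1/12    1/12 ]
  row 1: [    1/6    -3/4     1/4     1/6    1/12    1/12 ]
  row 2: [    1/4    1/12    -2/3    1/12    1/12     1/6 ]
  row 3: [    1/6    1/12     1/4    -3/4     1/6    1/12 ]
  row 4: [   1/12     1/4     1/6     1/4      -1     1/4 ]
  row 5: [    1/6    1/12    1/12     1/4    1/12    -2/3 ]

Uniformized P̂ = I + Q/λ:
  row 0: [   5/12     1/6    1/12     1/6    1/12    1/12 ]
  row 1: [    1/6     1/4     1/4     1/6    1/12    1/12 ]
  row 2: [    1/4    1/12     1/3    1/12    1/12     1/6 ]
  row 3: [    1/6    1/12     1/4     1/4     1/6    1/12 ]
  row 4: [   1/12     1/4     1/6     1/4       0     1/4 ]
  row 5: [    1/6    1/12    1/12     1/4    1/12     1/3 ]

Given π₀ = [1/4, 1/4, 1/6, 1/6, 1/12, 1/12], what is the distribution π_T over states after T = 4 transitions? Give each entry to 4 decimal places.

t=0: π = [0.2500, 0.2500, 0.1667, 0.1667, 0.0833, 0.0833]
t=1: π = [0.2361, 0.1597, 0.2014, 0.1806, 0.0903, 0.1319]
t=2: π = [0.2350, 0.1447, 0.1979, 0.1834, 0.0909, 0.1481]
t=3: π = [0.2343, 0.1422, 0.1951, 0.1854, 0.0910, 0.1520]
t=4: π = [0.2339, 0.1417, 0.1943, 0.1861, 0.0912, 0.1528]

π = [0.2339, 0.1417, 0.1943, 0.1861, 0.0912, 0.1528]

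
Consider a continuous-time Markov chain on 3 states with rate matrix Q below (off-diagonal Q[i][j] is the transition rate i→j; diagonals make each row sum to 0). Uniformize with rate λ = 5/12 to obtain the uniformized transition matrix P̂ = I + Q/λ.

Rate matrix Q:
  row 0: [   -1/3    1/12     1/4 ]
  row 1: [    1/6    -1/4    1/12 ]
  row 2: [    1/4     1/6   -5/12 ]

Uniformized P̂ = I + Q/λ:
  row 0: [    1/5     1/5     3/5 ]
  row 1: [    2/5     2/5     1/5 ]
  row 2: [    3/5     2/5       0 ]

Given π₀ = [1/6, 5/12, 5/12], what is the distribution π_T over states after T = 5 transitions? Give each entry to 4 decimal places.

t=0: π = [0.1667, 0.4167, 0.4167]
t=1: π = [0.4500, 0.3667, 0.1833]
t=2: π = [0.3467, 0.3100, 0.3433]
t=3: π = [0.3993, 0.3307, 0.2700]
t=4: π = [0.3741, 0.3201, 0.3057]
t=5: π = [0.3863, 0.3252, 0.2885]

π = [0.3863, 0.3252, 0.2885]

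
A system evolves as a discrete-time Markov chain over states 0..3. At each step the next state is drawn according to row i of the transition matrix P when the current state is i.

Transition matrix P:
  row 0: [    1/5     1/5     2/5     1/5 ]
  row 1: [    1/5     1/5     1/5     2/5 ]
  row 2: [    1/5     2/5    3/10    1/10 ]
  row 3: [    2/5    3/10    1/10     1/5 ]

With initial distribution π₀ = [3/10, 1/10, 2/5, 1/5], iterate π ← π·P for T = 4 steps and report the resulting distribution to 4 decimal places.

π = [0.2458, 0.2729, 0.2514, 0.2300]

t=0: π = [0.3000, 0.1000, 0.4000, 0.2000]
t=1: π = [0.2400, 0.3000, 0.2800, 0.1800]
t=2: π = [0.2360, 0.2740, 0.2580, 0.2320]
t=3: π = [0.2464, 0.2748, 0.2498, 0.2290]
t=4: π = [0.2458, 0.2729, 0.2514, 0.2300]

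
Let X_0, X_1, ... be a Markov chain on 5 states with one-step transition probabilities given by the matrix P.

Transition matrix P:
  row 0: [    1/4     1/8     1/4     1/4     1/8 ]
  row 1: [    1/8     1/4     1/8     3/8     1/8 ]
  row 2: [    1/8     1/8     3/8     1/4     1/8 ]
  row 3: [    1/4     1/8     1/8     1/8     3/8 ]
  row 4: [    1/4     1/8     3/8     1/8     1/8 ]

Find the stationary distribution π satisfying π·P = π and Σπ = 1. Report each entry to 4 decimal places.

Balance equations π_j = Σ_i π_i·P[i][j]:
  π_0 = 1/4·π_0 + 1/8·π_1 + 1/8·π_2 + 1/4·π_3 + 1/4·π_4
  π_1 = 1/8·π_0 + 1/4·π_1 + 1/8·π_2 + 1/8·π_3 + 1/8·π_4
  π_2 = 1/4·π_0 + 1/8·π_1 + 3/8·π_2 + 1/8·π_3 + 3/8·π_4
  π_3 = 1/4·π_0 + 3/8·π_1 + 1/4·π_2 + 1/8·π_3 + 1/8·π_4
  normalize: π_0 + π_1 + π_2 + π_3 + π_4 = 1
Solving the linear system gives exactly π = [362/1813, 1/7, 471/1813, 113/518, 93/518].

π = [0.1997, 0.1429, 0.2598, 0.2181, 0.1795]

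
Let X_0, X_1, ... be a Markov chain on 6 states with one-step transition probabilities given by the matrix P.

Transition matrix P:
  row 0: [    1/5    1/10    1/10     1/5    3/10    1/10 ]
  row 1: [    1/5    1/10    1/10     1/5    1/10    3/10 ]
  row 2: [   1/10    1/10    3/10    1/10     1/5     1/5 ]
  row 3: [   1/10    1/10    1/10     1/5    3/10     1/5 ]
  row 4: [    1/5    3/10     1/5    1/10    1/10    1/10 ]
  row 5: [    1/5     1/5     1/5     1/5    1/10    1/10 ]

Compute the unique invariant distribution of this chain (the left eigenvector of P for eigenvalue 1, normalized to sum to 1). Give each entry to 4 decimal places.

π = [0.1667, 0.1530, 0.1684, 0.1648, 0.1831, 0.1639]

Balance equations π_j = Σ_i π_i·P[i][j]:
  π_0 = 1/5·π_0 + 1/5·π_1 + 1/10·π_2 + 1/10·π_3 + 1/5·π_4 + 1/5·π_5
  π_1 = 1/10·π_0 + 1/10·π_1 + 1/10·π_2 + 1/10·π_3 + 3/10·π_4 + 1/5·π_5
  π_2 = 1/10·π_0 + 1/10·π_1 + 3/10·π_2 + 1/10·π_3 + 1/5·π_4 + 1/5·π_5
  π_3 = 1/5·π_0 + 1/5·π_1 + 1/10·π_2 + 1/5·π_3 + 1/10·π_4 + 1/5·π_5
  π_4 = 3/10·π_0 + 1/10·π_1 + 1/5·π_2 + 3/10·π_3 + 1/10·π_4 + 1/10·π_5
  normalize: π_0 + π_1 + π_2 + π_3 + π_4 + π_5 = 1
Solving the linear system gives exactly π = [16307/97836, 14971/97836, 8237/48918, 1344/8153, 289/1578, 2673/16306].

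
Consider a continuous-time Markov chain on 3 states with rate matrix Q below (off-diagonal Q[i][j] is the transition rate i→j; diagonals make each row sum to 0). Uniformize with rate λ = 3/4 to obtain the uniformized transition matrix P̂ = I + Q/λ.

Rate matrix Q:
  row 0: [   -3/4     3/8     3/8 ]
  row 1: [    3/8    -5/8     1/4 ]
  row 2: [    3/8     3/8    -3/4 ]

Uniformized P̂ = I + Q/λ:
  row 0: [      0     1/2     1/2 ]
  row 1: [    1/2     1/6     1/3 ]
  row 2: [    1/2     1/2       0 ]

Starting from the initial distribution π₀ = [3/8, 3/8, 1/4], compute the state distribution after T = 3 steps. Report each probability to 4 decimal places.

t=0: π = [0.3750, 0.3750, 0.2500]
t=1: π = [0.3125, 0.3750, 0.3125]
t=2: π = [0.3438, 0.3750, 0.2813]
t=3: π = [0.3281, 0.3750, 0.2969]

π = [0.3281, 0.3750, 0.2969]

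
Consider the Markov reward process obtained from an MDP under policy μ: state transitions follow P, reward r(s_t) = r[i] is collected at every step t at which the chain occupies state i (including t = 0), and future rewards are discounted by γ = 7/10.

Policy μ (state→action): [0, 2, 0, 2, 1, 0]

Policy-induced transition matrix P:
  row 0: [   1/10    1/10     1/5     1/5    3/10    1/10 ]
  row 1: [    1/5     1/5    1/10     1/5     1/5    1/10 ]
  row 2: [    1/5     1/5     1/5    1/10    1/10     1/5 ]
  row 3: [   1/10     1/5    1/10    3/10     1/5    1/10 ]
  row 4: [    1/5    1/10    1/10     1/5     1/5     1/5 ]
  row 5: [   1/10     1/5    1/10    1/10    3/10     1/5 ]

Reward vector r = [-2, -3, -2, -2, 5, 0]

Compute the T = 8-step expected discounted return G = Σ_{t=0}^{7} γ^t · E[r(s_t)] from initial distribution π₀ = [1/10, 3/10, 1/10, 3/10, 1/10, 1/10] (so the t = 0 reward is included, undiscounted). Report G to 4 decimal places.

G = -2.2194

t=0: π = [0.1000, 0.3000, 0.1000, 0.3000, 0.1000, 0.1000], E[r] = -1.4000, γ^t·E[r] = -1.400000, running G = -1.400000
t=1: π = [0.1500, 0.1800, 0.1200, 0.2100, 0.2100, 0.1300], E[r] = -0.4500, γ^t·E[r] = -0.315000, running G = -1.715000
t=2: π = [0.1510, 0.1640, 0.1270, 0.1960, 0.2160, 0.1460], E[r] = -0.3600, γ^t·E[r] = -0.176400, running G = -1.891400
t=3: π = [0.1507, 0.1633, 0.1278, 0.1923, 0.2170, 0.1489], E[r] = -0.3465, γ^t·E[r] = -0.118850, running G = -2.010250
t=4: π = [0.1508, 0.1632, 0.1279, 0.1916, 0.2172, 0.1494], E[r] = -0.3442, γ^t·E[r] = -0.082650, running G = -2.092899
t=5: π = [0.1508, 0.1632, 0.1279, 0.1914, 0.2172, 0.1494], E[r] = -0.3437, γ^t·E[r] = -0.057764, running G = -2.150663
t=6: π = [0.1508, 0.1632, 0.1279, 0.1914, 0.2172, 0.1495], E[r] = -0.3436, γ^t·E[r] = -0.040425, running G = -2.191088
t=7: π = [0.1508, 0.1632, 0.1279, 0.1914, 0.2172, 0.1495], E[r] = -0.3436, γ^t·E[r] = -0.028296, running G = -2.219384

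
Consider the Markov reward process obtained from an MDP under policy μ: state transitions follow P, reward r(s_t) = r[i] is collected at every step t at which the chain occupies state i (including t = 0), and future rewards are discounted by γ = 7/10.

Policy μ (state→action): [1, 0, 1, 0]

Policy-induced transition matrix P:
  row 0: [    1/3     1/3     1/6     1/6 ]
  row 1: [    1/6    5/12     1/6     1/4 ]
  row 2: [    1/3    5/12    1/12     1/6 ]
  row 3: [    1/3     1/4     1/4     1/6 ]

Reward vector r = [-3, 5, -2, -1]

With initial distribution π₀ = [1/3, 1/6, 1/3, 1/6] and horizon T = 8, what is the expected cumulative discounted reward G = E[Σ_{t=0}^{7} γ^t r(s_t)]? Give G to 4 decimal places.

t=0: π = [0.3333, 0.1667, 0.3333, 0.1667], E[r] = -1.0000, γ^t·E[r] = -1.000000, running G = -1.000000
t=1: π = [0.3056, 0.3611, 0.1528, 0.1806], E[r] = 0.4028, γ^t·E[r] = 0.281944, running G = -0.718056
t=2: π = [0.2731, 0.3611, 0.1690, 0.1968], E[r] = 0.4514, γ^t·E[r] = 0.221181, running G = -0.496875
t=3: π = [0.2731, 0.3611, 0.1690, 0.1968], E[r] = 0.4514, γ^t·E[r] = 0.154826, running G = -0.342049
t=4: π = [0.2731, 0.3611, 0.1690, 0.1968], E[r] = 0.4514, γ^t·E[r] = 0.108378, running G = -0.233670
t=5: π = [0.2731, 0.3611, 0.1690, 0.1968], E[r] = 0.4514, γ^t·E[r] = 0.075865, running G = -0.157805
t=6: π = [0.2731, 0.3611, 0.1690, 0.1968], E[r] = 0.4514, γ^t·E[r] = 0.053105, running G = -0.104700
t=7: π = [0.2731, 0.3611, 0.1690, 0.1968], E[r] = 0.4514, γ^t·E[r] = 0.037174, running G = -0.067526

G = -0.0675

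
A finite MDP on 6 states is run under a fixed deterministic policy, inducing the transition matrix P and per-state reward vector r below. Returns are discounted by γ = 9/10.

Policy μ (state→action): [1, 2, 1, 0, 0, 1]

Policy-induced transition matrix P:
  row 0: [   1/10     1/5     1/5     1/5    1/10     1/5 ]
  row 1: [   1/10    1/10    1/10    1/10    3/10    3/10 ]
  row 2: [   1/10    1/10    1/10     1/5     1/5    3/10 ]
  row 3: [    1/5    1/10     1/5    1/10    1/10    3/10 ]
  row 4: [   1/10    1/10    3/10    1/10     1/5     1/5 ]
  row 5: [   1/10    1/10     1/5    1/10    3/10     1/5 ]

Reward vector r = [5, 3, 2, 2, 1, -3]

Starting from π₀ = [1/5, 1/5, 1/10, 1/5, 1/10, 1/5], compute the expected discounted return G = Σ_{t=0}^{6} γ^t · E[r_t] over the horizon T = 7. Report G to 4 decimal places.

t=0: π = [0.2000, 0.2000, 0.1000, 0.2000, 0.1000, 0.2000], E[r] = 1.7000, γ^t·E[r] = 1.700000, running G = 1.700000
t=1: π = [0.1200, 0.1200, 0.1800, 0.1300, 0.2000, 0.2500], E[r] = 1.0300, γ^t·E[r] = 0.927000, running G = 2.627000
t=2: π = [0.1130, 0.1120, 0.1900, 0.1300, 0.2120, 0.2430], E[r] = 1.0240, γ^t·E[r] = 0.829440, running G = 3.456440
t=3: π = [0.1130, 0.1113, 0.1910, 0.1303, 0.2112, 0.2432], E[r] = 1.0231, γ^t·E[r] = 0.745840, running G = 4.202280
t=4: π = [0.1130, 0.1113, 0.1909, 0.1304, 0.2111, 0.2433], E[r] = 1.0230, γ^t·E[r] = 0.671171, running G = 4.873451
t=5: π = [0.1130, 0.1113, 0.1909, 0.1304, 0.2111, 0.2433], E[r] = 1.0230, γ^t·E[r] = 0.604080, running G = 5.477531
t=6: π = [0.1130, 0.1113, 0.1909, 0.1304, 0.2111, 0.2433], E[r] = 1.0230, γ^t·E[r] = 0.543672, running G = 6.021203

G = 6.0212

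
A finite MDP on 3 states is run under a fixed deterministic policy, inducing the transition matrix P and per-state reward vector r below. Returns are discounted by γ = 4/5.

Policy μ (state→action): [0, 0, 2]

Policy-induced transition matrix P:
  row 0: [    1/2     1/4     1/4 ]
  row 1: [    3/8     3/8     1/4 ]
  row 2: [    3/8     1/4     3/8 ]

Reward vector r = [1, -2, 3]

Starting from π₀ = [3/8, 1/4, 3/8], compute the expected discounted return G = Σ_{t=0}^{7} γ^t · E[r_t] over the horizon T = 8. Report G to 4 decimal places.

t=0: π = [0.3750, 0.2500, 0.3750], E[r] = 1.0000, γ^t·E[r] = 1.000000, running G = 1.000000
t=1: π = [0.4219, 0.2813, 0.2969], E[r] = 0.7500, γ^t·E[r] = 0.600000, running G = 1.600000
t=2: π = [0.4277, 0.2852, 0.2871], E[r] = 0.7188, γ^t·E[r] = 0.460000, running G = 2.060000
t=3: π = [0.4285, 0.2856, 0.2859], E[r] = 0.7148, γ^t·E[r] = 0.366000, running G = 2.426000
t=4: π = [0.4286, 0.2857, 0.2857], E[r] = 0.7144, γ^t·E[r] = 0.292600, running G = 2.718600
t=5: π = [0.4286, 0.2857, 0.2857], E[r] = 0.7143, γ^t·E[r] = 0.234060, running G = 2.952660
t=6: π = [0.4286, 0.2857, 0.2857], E[r] = 0.7143, γ^t·E[r] = 0.187246, running G = 3.139906
t=7: π = [0.4286, 0.2857, 0.2857], E[r] = 0.7143, γ^t·E[r] = 0.149797, running G = 3.289703

G = 3.2897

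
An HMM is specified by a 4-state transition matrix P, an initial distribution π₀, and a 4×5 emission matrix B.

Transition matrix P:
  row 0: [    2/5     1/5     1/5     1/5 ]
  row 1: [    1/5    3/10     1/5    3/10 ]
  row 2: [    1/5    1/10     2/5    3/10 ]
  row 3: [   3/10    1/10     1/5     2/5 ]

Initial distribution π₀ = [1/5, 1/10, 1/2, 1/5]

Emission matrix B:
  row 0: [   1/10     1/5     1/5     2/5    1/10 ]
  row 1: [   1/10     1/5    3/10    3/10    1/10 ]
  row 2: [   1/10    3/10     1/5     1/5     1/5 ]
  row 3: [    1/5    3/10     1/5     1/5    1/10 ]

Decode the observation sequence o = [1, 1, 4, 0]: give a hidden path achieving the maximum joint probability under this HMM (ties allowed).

path = [2, 2, 2, 3]

t=0: δ = [4.000e-02, 2.000e-02, 1.500e-01, 6.000e-02]  (obs o_0=1)
t=1: δ = [6.000e-03, 3.000e-03, 1.800e-02, 1.350e-02]  ψ = [2, 2, 2, 2]  (obs o_1=1)
t=2: δ = [4.050e-04, 1.800e-04, 1.440e-03, 5.400e-04]  ψ = [3, 2, 2, 2]  (obs o_2=4)
t=3: δ = [2.880e-05, 1.440e-05, 5.760e-05, 8.640e-05]  ψ = [2, 2, 2, 2]  (obs o_3=0)
backtrack: best end state = 3; path = [2, 2, 2, 3]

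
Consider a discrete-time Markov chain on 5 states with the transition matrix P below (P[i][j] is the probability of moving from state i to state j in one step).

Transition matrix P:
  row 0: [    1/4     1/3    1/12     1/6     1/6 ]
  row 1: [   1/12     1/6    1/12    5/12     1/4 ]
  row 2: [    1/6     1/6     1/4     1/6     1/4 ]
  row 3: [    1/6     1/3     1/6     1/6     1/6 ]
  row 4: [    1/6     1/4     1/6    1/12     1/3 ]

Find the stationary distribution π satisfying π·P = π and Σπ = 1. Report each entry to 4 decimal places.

π = [0.1593, 0.2479, 0.1448, 0.2087, 0.2393]

Balance equations π_j = Σ_i π_i·P[i][j]:
  π_0 = 1/4·π_0 + 1/12·π_1 + 1/6·π_2 + 1/6·π_3 + 1/6·π_4
  π_1 = 1/3·π_0 + 1/6·π_1 + 1/6·π_2 + 1/3·π_3 + 1/4·π_4
  π_2 = 1/12·π_0 + 1/12·π_1 + 1/4·π_2 + 1/6·π_3 + 1/6·π_4
  π_3 = 1/6·π_0 + 5/12·π_1 + 1/6·π_2 + 1/6·π_3 + 1/12·π_4
  normalize: π_0 + π_1 + π_2 + π_3 + π_4 = 1
Solving the linear system gives exactly π = [2684/16851, 4178/16851, 2440/16851, 3517/16851, 1344/5617].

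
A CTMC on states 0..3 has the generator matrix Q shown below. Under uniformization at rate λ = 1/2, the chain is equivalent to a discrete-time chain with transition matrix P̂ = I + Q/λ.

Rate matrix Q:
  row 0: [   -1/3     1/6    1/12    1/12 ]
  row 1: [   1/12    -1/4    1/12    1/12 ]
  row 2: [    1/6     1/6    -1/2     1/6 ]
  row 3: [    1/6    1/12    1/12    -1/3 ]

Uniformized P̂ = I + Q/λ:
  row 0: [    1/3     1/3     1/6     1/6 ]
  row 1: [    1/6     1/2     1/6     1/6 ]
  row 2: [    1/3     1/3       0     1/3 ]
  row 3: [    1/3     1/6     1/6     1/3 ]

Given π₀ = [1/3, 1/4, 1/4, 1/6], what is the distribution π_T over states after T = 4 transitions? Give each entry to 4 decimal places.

π = [0.2743, 0.3542, 0.1429, 0.2285]

t=0: π = [0.3333, 0.2500, 0.2500, 0.1667]
t=1: π = [0.2917, 0.3472, 0.1250, 0.2361]
t=2: π = [0.2755, 0.3519, 0.1458, 0.2269]
t=3: π = [0.2747, 0.3542, 0.1424, 0.2288]
t=4: π = [0.2743, 0.3542, 0.1429, 0.2285]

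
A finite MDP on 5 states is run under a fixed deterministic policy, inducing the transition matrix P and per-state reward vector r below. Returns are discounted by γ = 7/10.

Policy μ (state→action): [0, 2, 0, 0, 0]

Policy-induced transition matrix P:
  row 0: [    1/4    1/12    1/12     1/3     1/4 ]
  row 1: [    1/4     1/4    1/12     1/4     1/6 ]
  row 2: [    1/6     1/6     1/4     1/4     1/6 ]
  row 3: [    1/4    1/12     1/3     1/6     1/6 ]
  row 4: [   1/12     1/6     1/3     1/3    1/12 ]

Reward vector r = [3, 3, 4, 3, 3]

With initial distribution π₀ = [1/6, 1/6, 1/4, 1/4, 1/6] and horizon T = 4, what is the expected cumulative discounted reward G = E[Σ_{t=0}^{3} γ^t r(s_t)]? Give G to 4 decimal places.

t=0: π = [0.1667, 0.1667, 0.2500, 0.2500, 0.1667], E[r] = 3.2500, γ^t·E[r] = 3.250000, running G = 3.250000
t=1: π = [0.2014, 0.1458, 0.2292, 0.2569, 0.1667], E[r] = 3.2292, γ^t·E[r] = 2.260417, running G = 5.510417
t=2: π = [0.2031, 0.1406, 0.2274, 0.2593, 0.1696], E[r] = 3.2274, γ^t·E[r] = 1.581441, running G = 7.091858
t=3: π = [0.2028, 0.1399, 0.2284, 0.2595, 0.1695], E[r] = 3.2284, γ^t·E[r] = 1.107356, running G = 8.199214

G = 8.1992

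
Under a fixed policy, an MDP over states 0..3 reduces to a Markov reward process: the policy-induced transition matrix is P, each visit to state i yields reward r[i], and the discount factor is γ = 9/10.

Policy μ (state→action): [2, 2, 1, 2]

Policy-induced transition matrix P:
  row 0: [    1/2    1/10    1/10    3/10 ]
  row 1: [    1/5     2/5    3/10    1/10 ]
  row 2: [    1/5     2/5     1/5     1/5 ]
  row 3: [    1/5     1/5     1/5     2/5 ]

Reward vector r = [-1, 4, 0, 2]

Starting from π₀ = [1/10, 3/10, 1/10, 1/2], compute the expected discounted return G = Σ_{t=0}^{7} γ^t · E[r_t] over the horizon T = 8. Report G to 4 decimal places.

t=0: π = [0.1000, 0.3000, 0.1000, 0.5000], E[r] = 2.1000, γ^t·E[r] = 2.100000, running G = 2.100000
t=1: π = [0.2300, 0.2700, 0.2200, 0.2800], E[r] = 1.4100, γ^t·E[r] = 1.269000, running G = 3.369000
t=2: π = [0.2690, 0.2750, 0.2040, 0.2520], E[r] = 1.3350, γ^t·E[r] = 1.081350, running G = 4.450350
t=3: π = [0.2807, 0.2689, 0.2006, 0.2498], E[r] = 1.2945, γ^t·E[r] = 0.943691, running G = 5.394041
t=4: π = [0.2842, 0.2658, 0.1988, 0.2511], E[r] = 1.2814, γ^t·E[r] = 0.840720, running G = 6.234760
t=5: π = [0.2853, 0.2645, 0.1982, 0.2521], E[r] = 1.2769, γ^t·E[r] = 0.754000, running G = 6.988760
t=6: π = [0.2856, 0.2640, 0.1979, 0.2525], E[r] = 1.2754, γ^t·E[r] = 0.677816, running G = 7.666576
t=7: π = [0.2857, 0.2638, 0.1978, 0.2527], E[r] = 1.2750, γ^t·E[r] = 0.609805, running G = 8.276381

G = 8.2764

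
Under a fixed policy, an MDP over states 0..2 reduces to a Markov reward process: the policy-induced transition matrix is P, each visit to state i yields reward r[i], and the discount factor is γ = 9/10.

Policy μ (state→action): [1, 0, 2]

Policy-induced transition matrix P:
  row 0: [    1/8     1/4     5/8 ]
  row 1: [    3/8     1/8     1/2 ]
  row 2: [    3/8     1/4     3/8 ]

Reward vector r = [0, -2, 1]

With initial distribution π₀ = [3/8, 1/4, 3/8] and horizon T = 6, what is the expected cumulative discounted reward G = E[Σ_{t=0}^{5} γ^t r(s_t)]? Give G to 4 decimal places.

t=0: π = [0.3750, 0.2500, 0.3750], E[r] = -0.1250, γ^t·E[r] = -0.125000, running G = -0.125000
t=1: π = [0.2813, 0.2188, 0.5000], E[r] = 0.0625, γ^t·E[r] = 0.056250, running G = -0.068750
t=2: π = [0.3047, 0.2227, 0.4727], E[r] = 0.0273, γ^t·E[r] = 0.022148, running G = -0.046602
t=3: π = [0.2988, 0.2222, 0.4790], E[r] = 0.0347, γ^t·E[r] = 0.025273, running G = -0.021329
t=4: π = [0.3003, 0.2222, 0.4775], E[r] = 0.0330, γ^t·E[r] = 0.021664, running G = 0.000336
t=5: π = [0.2999, 0.2222, 0.4779], E[r] = 0.0334, γ^t·E[r] = 0.019728, running G = 0.020064

G = 0.0201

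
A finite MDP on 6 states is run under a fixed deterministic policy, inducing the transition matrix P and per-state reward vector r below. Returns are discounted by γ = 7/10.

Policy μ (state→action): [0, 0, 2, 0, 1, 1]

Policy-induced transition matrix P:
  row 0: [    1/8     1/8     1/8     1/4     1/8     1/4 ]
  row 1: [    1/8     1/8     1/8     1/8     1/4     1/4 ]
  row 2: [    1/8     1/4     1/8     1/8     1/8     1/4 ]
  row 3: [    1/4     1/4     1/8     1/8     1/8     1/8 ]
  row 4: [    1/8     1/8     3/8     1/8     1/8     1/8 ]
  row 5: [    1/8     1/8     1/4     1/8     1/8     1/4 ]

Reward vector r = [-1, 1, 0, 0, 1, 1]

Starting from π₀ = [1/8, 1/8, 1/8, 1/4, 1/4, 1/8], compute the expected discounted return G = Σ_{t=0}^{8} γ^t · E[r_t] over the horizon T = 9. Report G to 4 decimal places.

G = 1.1915

t=0: π = [0.1250, 0.1250, 0.1250, 0.2500, 0.2500, 0.1250], E[r] = 0.3750, γ^t·E[r] = 0.375000, running G = 0.375000
t=1: π = [0.1563, 0.1719, 0.2031, 0.1406, 0.1406, 0.1875], E[r] = 0.3438, γ^t·E[r] = 0.240625, running G = 0.615625
t=2: π = [0.1426, 0.1680, 0.1836, 0.1445, 0.1465, 0.2148], E[r] = 0.3867, γ^t·E[r] = 0.189492, running G = 0.805117
t=3: π = [0.1431, 0.1660, 0.1885, 0.1428, 0.1460, 0.2136], E[r] = 0.3826, γ^t·E[r] = 0.131221, running G = 0.936338
t=4: π = [0.1429, 0.1664, 0.1882, 0.1429, 0.1458, 0.2139], E[r] = 0.3832, γ^t·E[r] = 0.092009, running G = 1.028347
t=5: π = [0.1429, 0.1664, 0.1882, 0.1429, 0.1458, 0.2139], E[r] = 0.3832, γ^t·E[r] = 0.064412, running G = 1.092759
t=6: π = [0.1429, 0.1664, 0.1882, 0.1429, 0.1458, 0.2139], E[r] = 0.3832, γ^t·E[r] = 0.045088, running G = 1.137847
t=7: π = [0.1429, 0.1664, 0.1882, 0.1429, 0.1458, 0.2139], E[r] = 0.3832, γ^t·E[r] = 0.031561, running G = 1.169408
t=8: π = [0.1429, 0.1664, 0.1882, 0.1429, 0.1458, 0.2139], E[r] = 0.3832, γ^t·E[r] = 0.022093, running G = 1.191501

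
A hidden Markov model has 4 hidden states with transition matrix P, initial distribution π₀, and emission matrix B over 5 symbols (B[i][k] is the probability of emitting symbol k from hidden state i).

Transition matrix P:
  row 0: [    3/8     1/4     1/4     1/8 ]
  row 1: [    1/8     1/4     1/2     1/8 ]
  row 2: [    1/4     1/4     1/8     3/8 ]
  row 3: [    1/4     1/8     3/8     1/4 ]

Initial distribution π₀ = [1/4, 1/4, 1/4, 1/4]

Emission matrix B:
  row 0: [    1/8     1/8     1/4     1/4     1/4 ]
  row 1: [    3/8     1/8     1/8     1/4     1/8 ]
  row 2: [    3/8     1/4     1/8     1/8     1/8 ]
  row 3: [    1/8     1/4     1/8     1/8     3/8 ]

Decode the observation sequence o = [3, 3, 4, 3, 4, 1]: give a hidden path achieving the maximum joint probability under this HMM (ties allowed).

t=0: δ = [6.250e-02, 6.250e-02, 3.125e-02, 3.125e-02]  (obs o_0=3)
t=1: δ = [5.859e-03, 3.906e-03, 3.906e-03, 1.465e-03]  ψ = [0, 0, 1, 2]  (obs o_1=3)
t=2: δ = [5.493e-04, 1.831e-04, 2.441e-04, 5.493e-04]  ψ = [0, 0, 1, 2]  (obs o_2=4)
t=3: δ = [5.150e-05, 3.433e-05, 2.575e-05, 1.717e-05]  ψ = [0, 0, 3, 3]  (obs o_3=3)
t=4: δ = [4.828e-06, 1.609e-06, 2.146e-06, 3.621e-06]  ψ = [0, 0, 1, 2]  (obs o_4=4)
t=5: δ = [2.263e-07, 1.509e-07, 3.395e-07, 2.263e-07]  ψ = [0, 0, 3, 3]  (obs o_5=1)
backtrack: best end state = 2; path = [1, 2, 3, 2, 3, 2]

path = [1, 2, 3, 2, 3, 2]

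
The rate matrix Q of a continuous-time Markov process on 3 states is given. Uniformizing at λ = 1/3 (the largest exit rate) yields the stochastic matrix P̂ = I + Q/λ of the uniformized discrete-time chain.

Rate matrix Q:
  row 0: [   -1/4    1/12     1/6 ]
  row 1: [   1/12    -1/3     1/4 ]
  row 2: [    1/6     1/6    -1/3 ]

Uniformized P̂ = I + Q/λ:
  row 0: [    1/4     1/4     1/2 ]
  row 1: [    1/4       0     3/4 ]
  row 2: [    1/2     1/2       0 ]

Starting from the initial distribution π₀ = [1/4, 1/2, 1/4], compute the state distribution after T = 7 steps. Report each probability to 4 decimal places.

t=0: π = [0.2500, 0.5000, 0.2500]
t=1: π = [0.3125, 0.1875, 0.5000]
t=2: π = [0.3750, 0.3281, 0.2969]
t=3: π = [0.3242, 0.2422, 0.4336]
t=4: π = [0.3584, 0.2979, 0.3438]
t=5: π = [0.3359, 0.2615, 0.4026]
t=6: π = [0.3506, 0.2853, 0.3641]
t=7: π = [0.3410, 0.2697, 0.3893]

π = [0.3410, 0.2697, 0.3893]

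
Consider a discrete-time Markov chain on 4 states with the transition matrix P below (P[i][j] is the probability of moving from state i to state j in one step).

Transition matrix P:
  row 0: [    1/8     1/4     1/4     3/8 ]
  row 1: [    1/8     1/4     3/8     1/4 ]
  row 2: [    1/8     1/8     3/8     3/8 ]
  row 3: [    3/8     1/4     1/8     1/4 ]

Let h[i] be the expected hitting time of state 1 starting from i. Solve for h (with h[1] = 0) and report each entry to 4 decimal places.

First-step conditioning: h[1] = 0; for i ≠ 1, h[i] = 1 + Σ_k P[i][k]·h[k].
  h[0] = 1 + 1/8·h[0] + 1/4·h[2] + 3/8·h[3]
  h[2] = 1 + 1/8·h[0] + 3/8·h[2] + 3/8·h[3]
  h[3] = 1 + 3/8·h[0] + 1/8·h[2] + 1/4·h[3]
Solving the 3×3 linear system over states ≠ 1 gives exactly h = [168/37, 0, 192/37, 496/111] (h[1] = 0 is the target).

h = [4.5405, 0.0000, 5.1892, 4.4685]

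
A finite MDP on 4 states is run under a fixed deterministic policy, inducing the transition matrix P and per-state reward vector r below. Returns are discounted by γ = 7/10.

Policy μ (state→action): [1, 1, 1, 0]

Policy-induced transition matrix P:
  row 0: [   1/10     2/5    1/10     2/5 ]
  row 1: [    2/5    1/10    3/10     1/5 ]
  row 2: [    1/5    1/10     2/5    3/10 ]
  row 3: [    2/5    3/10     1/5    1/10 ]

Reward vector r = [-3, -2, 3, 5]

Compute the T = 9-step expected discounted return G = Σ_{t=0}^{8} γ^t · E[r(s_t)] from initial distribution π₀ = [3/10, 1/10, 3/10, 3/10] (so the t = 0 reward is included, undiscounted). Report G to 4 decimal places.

t=0: π = [0.3000, 0.1000, 0.3000, 0.3000], E[r] = 1.3000, γ^t·E[r] = 1.300000, running G = 1.300000
t=1: π = [0.2500, 0.2500, 0.2400, 0.2600], E[r] = 0.7700, γ^t·E[r] = 0.539000, running G = 1.839000
t=2: π = [0.2770, 0.2270, 0.2480, 0.2480], E[r] = 0.6990, γ^t·E[r] = 0.342510, running G = 2.181510
t=3: π = [0.2673, 0.2327, 0.2446, 0.2554], E[r] = 0.7435, γ^t·E[r] = 0.255021, running G = 2.436531
t=4: π = [0.2709, 0.2313, 0.2455, 0.2524], E[r] = 0.7231, γ^t·E[r] = 0.173609, running G = 2.610140
t=5: π = [0.2696, 0.2317, 0.2451, 0.2535], E[r] = 0.7304, γ^t·E[r] = 0.122760, running G = 2.732900
t=6: π = [0.2701, 0.2316, 0.2452, 0.2531], E[r] = 0.7277, γ^t·E[r] = 0.085619, running G = 2.818519
t=7: π = [0.2699, 0.2316, 0.2452, 0.2532], E[r] = 0.7287, γ^t·E[r] = 0.060010, running G = 2.878528
t=8: π = [0.2700, 0.2316, 0.2452, 0.2532], E[r] = 0.7284, γ^t·E[r] = 0.041988, running G = 2.920516

G = 2.9205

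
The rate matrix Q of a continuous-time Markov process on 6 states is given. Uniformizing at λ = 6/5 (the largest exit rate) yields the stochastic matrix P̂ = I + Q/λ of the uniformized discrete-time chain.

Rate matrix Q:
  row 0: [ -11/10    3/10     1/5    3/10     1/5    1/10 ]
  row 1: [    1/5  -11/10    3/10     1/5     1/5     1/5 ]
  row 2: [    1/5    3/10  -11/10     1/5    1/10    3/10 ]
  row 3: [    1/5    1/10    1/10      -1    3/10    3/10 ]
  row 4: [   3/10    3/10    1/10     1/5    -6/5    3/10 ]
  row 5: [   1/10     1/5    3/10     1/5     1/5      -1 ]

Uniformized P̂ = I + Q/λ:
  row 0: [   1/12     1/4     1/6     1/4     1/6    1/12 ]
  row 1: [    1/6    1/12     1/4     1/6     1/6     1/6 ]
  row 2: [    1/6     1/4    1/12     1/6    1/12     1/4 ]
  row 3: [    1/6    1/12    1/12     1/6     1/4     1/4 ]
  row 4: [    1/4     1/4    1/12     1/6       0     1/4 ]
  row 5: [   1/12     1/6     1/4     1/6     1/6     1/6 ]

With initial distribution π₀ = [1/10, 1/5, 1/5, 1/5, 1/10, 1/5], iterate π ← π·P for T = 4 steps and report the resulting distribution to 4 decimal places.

π = [0.1501, 0.1749, 0.1573, 0.1792, 0.1443, 0.1943]

t=0: π = [0.1000, 0.2000, 0.2000, 0.2000, 0.1000, 0.2000]
t=1: π = [0.1500, 0.1667, 0.1583, 0.1750, 0.1500, 0.2000]
t=2: π = [0.1500, 0.1764, 0.1569, 0.1792, 0.1431, 0.1944]
t=3: π = [0.1499, 0.1745, 0.1576, 0.1792, 0.1447, 0.1941]
t=4: π = [0.1501, 0.1749, 0.1573, 0.1792, 0.1443, 0.1943]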